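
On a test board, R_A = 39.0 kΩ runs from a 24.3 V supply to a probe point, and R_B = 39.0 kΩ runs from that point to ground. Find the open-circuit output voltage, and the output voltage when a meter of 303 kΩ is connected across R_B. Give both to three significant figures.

Open-circuit: V = 24.3 × 39.0/(39.0 + 39.0) = 12.2 V.
With the load, R_B becomes R_B‖R_L = 34.55 kΩ, so V = 24.3 × 34.55/73.55 = 11.4 V.

Unloaded: 12.2 V; loaded: 11.4 V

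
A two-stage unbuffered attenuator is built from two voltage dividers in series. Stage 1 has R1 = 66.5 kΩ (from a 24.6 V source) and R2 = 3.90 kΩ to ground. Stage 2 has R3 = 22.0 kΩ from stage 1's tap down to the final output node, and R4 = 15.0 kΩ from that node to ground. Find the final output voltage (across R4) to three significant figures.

Stage 2 presents R3+R4 = 37.00 kΩ as a load on stage 1's tap.
Stage 1's lower leg becomes R2‖(R3+R4) = 3.528 kΩ, so V_mid = 24.6 × 3.528/70.03 = 1.239 V.
Stage 2 is itself unloaded: V_out = V_mid × R4/(R3+R4) = 1.239 × 15.0/37.00 = 0.502 V.

V_out ≈ 0.502 V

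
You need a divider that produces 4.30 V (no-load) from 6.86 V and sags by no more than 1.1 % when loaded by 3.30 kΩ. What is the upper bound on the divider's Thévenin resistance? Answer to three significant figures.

R_th ≤ 36.7 Ω

Loading drop = R_th/(R_th + R_L) ≤ 0.0110, so R_th ≤ R_L · ε/(1−ε) = 3.30 kΩ × 0.0110/0.9890 = 36.7 Ω.
(Any R1, R2 with R2/(R1+R2) = 0.627 and R1‖R2 ≤ 36.7 Ω will meet the spec.)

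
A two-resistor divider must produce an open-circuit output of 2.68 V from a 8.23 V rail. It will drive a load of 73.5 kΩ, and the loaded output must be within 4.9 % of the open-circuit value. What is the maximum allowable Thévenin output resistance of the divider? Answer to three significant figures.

R_th ≤ 3.79 kΩ

Loading drop = R_th/(R_th + R_L) ≤ 0.0490, so R_th ≤ R_L · ε/(1−ε) = 73.5 kΩ × 0.0490/0.9510 = 3.79 kΩ.
(Any R1, R2 with R2/(R1+R2) = 0.326 and R1‖R2 ≤ 3.79 kΩ will meet the spec.)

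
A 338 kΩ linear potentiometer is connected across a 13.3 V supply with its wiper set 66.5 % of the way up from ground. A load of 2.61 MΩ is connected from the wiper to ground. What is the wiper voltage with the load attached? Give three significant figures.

The wiper splits the pot into (1−α)R = 113.2 kΩ above and αR = 224.8 kΩ below.
Lower section ‖ load = 206.9 kΩ.
V_wiper = 13.3 × 206.9/(113.2 + 206.9) = 8.60 V.

V ≈ 8.60 V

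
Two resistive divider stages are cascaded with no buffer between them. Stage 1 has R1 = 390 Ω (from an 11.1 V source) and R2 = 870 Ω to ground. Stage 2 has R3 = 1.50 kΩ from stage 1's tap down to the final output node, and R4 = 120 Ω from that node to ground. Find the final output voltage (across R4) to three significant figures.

Stage 2 presents R3+R4 = 1620 Ω as a load on stage 1's tap.
Stage 1's lower leg becomes R2‖(R3+R4) = 566.0 Ω, so V_mid = 11.1 × 566.0/956.0 = 6.572 V.
Stage 2 is itself unloaded: V_out = V_mid × R4/(R3+R4) = 6.572 × 120/1620 = 0.487 V.

V_out ≈ 0.487 V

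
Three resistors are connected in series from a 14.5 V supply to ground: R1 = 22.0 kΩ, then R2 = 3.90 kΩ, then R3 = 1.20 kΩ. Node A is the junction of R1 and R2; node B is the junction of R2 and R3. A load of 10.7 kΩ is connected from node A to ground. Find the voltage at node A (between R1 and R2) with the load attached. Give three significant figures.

V ≈ 1.97 V

Below node A the series string R2+R3 = 5.100 kΩ sits in parallel with the 10.7 kΩ load: 3.454 kΩ.
V_A = 14.5 × 3.454/(22.0 + 3.454) = 1.97 V.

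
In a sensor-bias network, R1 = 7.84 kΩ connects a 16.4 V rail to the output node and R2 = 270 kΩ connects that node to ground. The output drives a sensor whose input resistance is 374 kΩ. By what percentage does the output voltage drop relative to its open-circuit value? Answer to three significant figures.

The divider's output (Thévenin) resistance is R1‖R2 = 7.619 kΩ.
Fractional drop under load = R_th/(R_th + R_L) = 7.619 / (7.619 + 374) = 0.01996.
So the output falls by 2.00 %.

2.00 %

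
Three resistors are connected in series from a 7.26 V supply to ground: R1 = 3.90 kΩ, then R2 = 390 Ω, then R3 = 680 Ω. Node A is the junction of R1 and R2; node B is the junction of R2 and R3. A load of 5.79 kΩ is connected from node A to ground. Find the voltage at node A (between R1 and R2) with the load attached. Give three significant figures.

Below node A the series string R2+R3 = 1070 Ω sits in parallel with the 5790 Ω load: 903.1 Ω.
V_A = 7.26 × 903.1/(3900 + 903.1) = 1.37 V.

V ≈ 1.37 V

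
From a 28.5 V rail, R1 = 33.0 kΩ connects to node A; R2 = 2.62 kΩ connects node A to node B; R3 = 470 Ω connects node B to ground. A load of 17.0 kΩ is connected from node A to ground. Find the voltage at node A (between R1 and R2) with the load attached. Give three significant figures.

Below node A the series string R2+R3 = 3090 Ω sits in parallel with the 17000 Ω load: 2615 Ω.
V_A = 28.5 × 2615/(33000 + 2615) = 2.09 V.

V ≈ 2.09 V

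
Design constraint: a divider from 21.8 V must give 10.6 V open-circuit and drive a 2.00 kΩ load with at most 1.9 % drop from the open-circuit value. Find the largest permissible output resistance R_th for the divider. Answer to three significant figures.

Loading drop = R_th/(R_th + R_L) ≤ 0.0190, so R_th ≤ R_L · ε/(1−ε) = 2.00 kΩ × 0.0190/0.9810 = 38.7 Ω.

R_th ≤ 38.7 Ω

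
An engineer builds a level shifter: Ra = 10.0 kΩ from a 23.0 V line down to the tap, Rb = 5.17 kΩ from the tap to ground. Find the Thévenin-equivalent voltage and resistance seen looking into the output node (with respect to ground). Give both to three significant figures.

V_th is the open-circuit tap voltage: 23.0 × 5.17/(10.0 + 5.17) = 7.84 V.
With the supply zeroed, Ra and Rb appear in parallel from the tap: R_th = Ra‖Rb = (10.0 × 5.17)/15.17 = 3.41 kΩ.

V_th = 7.84 V, R_th = 3.41 kΩ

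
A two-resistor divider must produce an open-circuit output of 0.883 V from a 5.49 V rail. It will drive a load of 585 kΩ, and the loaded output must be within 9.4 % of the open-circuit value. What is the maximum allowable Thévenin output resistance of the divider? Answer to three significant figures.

Loading drop = R_th/(R_th + R_L) ≤ 0.0940, so R_th ≤ R_L · ε/(1−ε) = 585 kΩ × 0.0940/0.9060 = 60.7 kΩ.

R_th ≤ 60.7 kΩ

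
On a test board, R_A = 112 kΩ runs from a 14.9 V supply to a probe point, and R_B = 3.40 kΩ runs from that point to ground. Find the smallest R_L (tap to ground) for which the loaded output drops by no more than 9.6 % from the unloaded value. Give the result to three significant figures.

Output resistance R_th = R_A‖R_B = (112 × 3.40)/115.4 = 3.300 kΩ.
The fractional drop is R_th/(R_th + R_L); requiring this ≤ 0.0960 gives R_L ≥ R_th(1/0.0960 − 1) = 3.300 × 9.417 = 31.1 kΩ.

R_L(min) ≈ 31.1 kΩ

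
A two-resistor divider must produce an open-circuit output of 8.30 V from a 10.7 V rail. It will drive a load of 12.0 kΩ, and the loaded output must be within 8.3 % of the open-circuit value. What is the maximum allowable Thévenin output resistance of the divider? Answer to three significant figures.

R_th ≤ 1.09 kΩ

Loading drop = R_th/(R_th + R_L) ≤ 0.0830, so R_th ≤ R_L · ε/(1−ε) = 12.0 kΩ × 0.0830/0.9170 = 1.09 kΩ.
(Any R1, R2 with R2/(R1+R2) = 0.776 and R1‖R2 ≤ 1.09 kΩ will meet the spec.)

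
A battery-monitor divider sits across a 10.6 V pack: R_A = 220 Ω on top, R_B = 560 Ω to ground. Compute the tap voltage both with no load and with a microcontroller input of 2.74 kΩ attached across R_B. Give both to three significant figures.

Open-circuit: V = 10.6 × 560/(220 + 560) = 7.61 V.
With the load, R_B becomes R_B‖R_L = 465.0 Ω, so V = 10.6 × 465.0/685.0 = 7.20 V.

Unloaded: 7.61 V; loaded: 7.20 V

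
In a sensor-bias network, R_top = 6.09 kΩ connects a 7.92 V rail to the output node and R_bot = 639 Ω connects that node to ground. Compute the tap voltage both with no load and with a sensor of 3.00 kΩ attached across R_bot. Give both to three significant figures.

Unloaded: 0.752 V; loaded: 0.631 V

Open-circuit: V = 7.92 × 639/(6090 + 639) = 0.752 V.
With the load, R_bot becomes R_bot‖R_L = 526.8 Ω, so V = 7.92 × 526.8/6617 = 0.631 V.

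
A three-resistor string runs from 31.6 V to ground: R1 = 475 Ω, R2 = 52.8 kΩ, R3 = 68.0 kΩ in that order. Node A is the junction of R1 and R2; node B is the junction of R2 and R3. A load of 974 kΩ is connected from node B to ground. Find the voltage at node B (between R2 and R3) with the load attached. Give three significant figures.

V ≈ 17.2 V

At node B, R3 is in parallel with the load: R3‖R_L = 63560 Ω.
Below node A the resistance is R2 + (R3‖R_L) = 116400 Ω, so V_A = 31.6 × 116400/116800 = 31.47 V.
Then V_B = V_A × (R3‖R_L)/(R2 + R3‖R_L) = 31.47 × 63560/116400 = 17.2 V.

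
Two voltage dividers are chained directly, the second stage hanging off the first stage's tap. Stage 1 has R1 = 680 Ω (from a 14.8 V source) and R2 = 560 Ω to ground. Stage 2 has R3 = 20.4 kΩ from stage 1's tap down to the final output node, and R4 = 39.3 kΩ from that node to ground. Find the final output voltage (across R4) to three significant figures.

V_out ≈ 4.38 V

Stage 2 presents R3+R4 = 59700 Ω as a load on stage 1's tap.
Stage 1's lower leg becomes R2‖(R3+R4) = 554.8 Ω, so V_mid = 14.8 × 554.8/1235 = 6.650 V.
Stage 2 is itself unloaded: V_out = V_mid × R4/(R3+R4) = 6.650 × 39300/59700 = 4.38 V.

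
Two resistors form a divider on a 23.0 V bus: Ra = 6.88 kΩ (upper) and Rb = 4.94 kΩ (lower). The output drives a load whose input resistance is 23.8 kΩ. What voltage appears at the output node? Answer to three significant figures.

V_out ≈ 8.58 V

The load sits in parallel with Rb: Rb‖R_L = (4.94 × 23.8) / (4.94 + 23.8) = 4.091 kΩ.
V_out = 23.0 × 4.091 / (6.88 + 4.091) = 23.0 × 4.091/10.97 = 8.58 V.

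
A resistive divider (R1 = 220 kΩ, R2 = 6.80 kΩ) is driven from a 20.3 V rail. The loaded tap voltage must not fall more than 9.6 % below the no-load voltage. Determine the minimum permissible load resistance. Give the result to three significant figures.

R_L(min) ≈ 62.1 kΩ

Output resistance R_th = R1‖R2 = (220 × 6.80)/226.8 = 6.596 kΩ.
The fractional drop is R_th/(R_th + R_L); requiring this ≤ 0.0960 gives R_L ≥ R_th(1/0.0960 − 1) = 6.596 × 9.417 = 62.1 kΩ.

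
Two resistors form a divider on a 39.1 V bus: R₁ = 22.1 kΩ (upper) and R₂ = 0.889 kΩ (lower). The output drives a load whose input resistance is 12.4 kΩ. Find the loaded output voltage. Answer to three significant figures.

V_out ≈ 1.41 V

The load sits in parallel with R₂: R₂‖R_L = (889 × 12400) / (889 + 12400) = 829.5 Ω.
V_out = 39.1 × 829.5 / (22100 + 829.5) = 39.1 × 829.5/22930 = 1.41 V.
(Unloaded it would have been 1.51 V.)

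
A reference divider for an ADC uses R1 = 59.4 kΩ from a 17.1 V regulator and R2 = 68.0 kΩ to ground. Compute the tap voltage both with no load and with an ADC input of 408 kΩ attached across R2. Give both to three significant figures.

Unloaded: 9.13 V; loaded: 8.47 V

Open-circuit: V = 17.1 × 68.0/(59.4 + 68.0) = 9.13 V.
With the load, R2 becomes R2‖R_L = 58.29 kΩ, so V = 17.1 × 58.29/117.7 = 8.47 V.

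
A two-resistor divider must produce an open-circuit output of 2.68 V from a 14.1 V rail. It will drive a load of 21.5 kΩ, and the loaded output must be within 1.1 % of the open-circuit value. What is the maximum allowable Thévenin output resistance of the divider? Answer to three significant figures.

R_th ≤ 239 Ω

Loading drop = R_th/(R_th + R_L) ≤ 0.0110, so R_th ≤ R_L · ε/(1−ε) = 21.5 kΩ × 0.0110/0.9890 = 239 Ω.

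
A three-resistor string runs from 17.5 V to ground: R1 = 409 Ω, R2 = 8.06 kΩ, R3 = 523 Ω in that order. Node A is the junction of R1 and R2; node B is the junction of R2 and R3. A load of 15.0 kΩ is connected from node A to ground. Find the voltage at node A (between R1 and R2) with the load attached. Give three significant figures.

V ≈ 16.3 V

Below node A the series string R2+R3 = 8583 Ω sits in parallel with the 15000 Ω load: 5459 Ω.
V_A = 17.5 × 5459/(409 + 5459) = 16.3 V.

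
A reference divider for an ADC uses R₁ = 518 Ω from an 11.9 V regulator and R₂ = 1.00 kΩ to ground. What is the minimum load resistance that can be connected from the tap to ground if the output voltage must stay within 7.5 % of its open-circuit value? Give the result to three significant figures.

R_L(min) ≈ 4.21 kΩ

Output resistance R_th = R₁‖R₂ = (518 × 1000)/1518 = 341.2 Ω.
The fractional drop is R_th/(R_th + R_L); requiring this ≤ 0.0750 gives R_L ≥ R_th(1/0.0750 − 1) = 341.2 × 12.33 = 4.21 kΩ.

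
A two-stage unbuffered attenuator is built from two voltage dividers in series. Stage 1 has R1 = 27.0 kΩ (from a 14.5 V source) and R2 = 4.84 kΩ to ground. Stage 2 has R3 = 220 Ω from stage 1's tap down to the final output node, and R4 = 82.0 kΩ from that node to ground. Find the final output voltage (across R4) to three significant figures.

V_out ≈ 2.09 V

Stage 2 presents R3+R4 = 82220 Ω as a load on stage 1's tap.
Stage 1's lower leg becomes R2‖(R3+R4) = 4571 Ω, so V_mid = 14.5 × 4571/31570 = 2.099 V.
Stage 2 is itself unloaded: V_out = V_mid × R4/(R3+R4) = 2.099 × 82000/82220 = 2.09 V.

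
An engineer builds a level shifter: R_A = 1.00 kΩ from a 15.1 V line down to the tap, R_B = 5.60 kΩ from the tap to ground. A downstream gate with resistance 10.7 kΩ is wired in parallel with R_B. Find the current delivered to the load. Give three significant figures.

I_L ≈ 1.11 mA

R_B‖R_L = 3.676 kΩ; V_out = 15.1 × 3.676/4.676 = 11.87 V.
I_L = V_out / R_L = 11.87 / 10.7 kΩ = 1.11 mA.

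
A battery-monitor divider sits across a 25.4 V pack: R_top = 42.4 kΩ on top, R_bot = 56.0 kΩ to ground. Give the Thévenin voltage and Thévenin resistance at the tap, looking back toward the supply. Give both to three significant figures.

V_th is the open-circuit tap voltage: 25.4 × 56.0/(42.4 + 56.0) = 14.5 V.
With the supply zeroed, R_top and R_bot appear in parallel from the tap: R_th = R_top‖R_bot = (42.4 × 56.0)/98.40 = 24.1 kΩ.

V_th = 14.5 V, R_th = 24.1 kΩ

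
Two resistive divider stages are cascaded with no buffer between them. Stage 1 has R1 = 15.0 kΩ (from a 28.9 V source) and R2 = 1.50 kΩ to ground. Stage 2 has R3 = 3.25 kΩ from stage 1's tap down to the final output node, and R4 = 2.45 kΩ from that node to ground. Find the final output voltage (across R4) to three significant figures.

V_out ≈ 0.911 V

Stage 2 presents R3+R4 = 5.700 kΩ as a load on stage 1's tap.
Stage 1's lower leg becomes R2‖(R3+R4) = 1.188 kΩ, so V_mid = 28.9 × 1.188/16.19 = 2.120 V.
Stage 2 is itself unloaded: V_out = V_mid × R4/(R3+R4) = 2.120 × 2.45/5.700 = 0.911 V.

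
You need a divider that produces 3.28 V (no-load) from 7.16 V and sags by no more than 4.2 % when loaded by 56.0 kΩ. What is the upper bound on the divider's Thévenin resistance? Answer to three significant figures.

Loading drop = R_th/(R_th + R_L) ≤ 0.0420, so R_th ≤ R_L · ε/(1−ε) = 56.0 kΩ × 0.0420/0.9580 = 2.46 kΩ.
(Any R1, R2 with R2/(R1+R2) = 0.458 and R1‖R2 ≤ 2.46 kΩ will meet the spec.)

R_th ≤ 2.46 kΩ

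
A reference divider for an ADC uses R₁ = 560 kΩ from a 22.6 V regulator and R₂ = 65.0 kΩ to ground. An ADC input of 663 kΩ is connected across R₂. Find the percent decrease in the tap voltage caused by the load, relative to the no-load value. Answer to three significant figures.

8.07 %

Unloaded V = 22.6 × 65.0/625.0 = 2.3504 V.
Loaded: R₂‖R_L = 59.20 kΩ, giving V = 22.6 × 59.20/619.2 = 2.1606 V.
Drop = (2.3504 − 2.1606) / 2.3504 = 8.07 %.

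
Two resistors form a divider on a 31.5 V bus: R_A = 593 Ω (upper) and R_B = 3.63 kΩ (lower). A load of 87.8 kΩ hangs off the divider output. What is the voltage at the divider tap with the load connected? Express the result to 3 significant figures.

V_out ≈ 26.9 V

The load sits in parallel with R_B: R_B‖R_L = (3630 × 87800) / (3630 + 87800) = 3486 Ω.
V_out = 31.5 × 3486 / (593 + 3486) = 31.5 × 3486/4079 = 26.9 V.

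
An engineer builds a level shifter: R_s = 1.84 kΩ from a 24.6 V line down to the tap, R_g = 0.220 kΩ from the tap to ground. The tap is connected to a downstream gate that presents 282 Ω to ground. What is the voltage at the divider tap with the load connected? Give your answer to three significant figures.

V_out ≈ 1.55 V

The load sits in parallel with R_g: R_g‖R_L = (220 × 282) / (220 + 282) = 123.6 Ω.
V_out = 24.6 × 123.6 / (1840 + 123.6) = 24.6 × 123.6/1964 = 1.55 V.
(Unloaded it would have been 2.63 V.)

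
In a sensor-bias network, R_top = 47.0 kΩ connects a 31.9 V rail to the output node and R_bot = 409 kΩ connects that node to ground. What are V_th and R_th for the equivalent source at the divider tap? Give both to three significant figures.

V_th = 28.6 V, R_th = 42.2 kΩ

V_th is the open-circuit tap voltage: 31.9 × 409/(47.0 + 409) = 28.6 V.
With the supply zeroed, R_top and R_bot appear in parallel from the tap: R_th = R_top‖R_bot = (47.0 × 409)/456.0 = 42.2 kΩ.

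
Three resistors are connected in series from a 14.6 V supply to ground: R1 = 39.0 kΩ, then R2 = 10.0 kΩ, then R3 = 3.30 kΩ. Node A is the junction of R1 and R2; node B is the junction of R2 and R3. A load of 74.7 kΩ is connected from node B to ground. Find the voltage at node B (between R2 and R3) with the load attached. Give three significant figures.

At node B, R3 is in parallel with the load: R3‖R_L = 3.160 kΩ.
Below node A the resistance is R2 + (R3‖R_L) = 13.16 kΩ, so V_A = 14.6 × 13.16/52.16 = 3.684 V.
Then V_B = V_A × (R3‖R_L)/(R2 + R3‖R_L) = 3.684 × 3.160/13.16 = 0.885 V.

V ≈ 0.885 V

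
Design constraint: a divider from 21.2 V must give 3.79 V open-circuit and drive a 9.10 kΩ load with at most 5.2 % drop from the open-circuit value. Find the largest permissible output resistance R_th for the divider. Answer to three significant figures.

R_th ≤ 499 Ω

Loading drop = R_th/(R_th + R_L) ≤ 0.0520, so R_th ≤ R_L · ε/(1−ε) = 9.10 kΩ × 0.0520/0.9480 = 499 Ω.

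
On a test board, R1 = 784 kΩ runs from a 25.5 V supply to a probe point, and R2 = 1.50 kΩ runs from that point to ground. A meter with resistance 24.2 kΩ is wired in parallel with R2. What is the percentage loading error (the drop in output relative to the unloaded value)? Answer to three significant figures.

5.83 %

The divider's output (Thévenin) resistance is R1‖R2 = 1.497 kΩ.
Fractional drop under load = R_th/(R_th + R_L) = 1.497 / (1.497 + 24.2) = 0.05826.
So the output falls by 5.83 %.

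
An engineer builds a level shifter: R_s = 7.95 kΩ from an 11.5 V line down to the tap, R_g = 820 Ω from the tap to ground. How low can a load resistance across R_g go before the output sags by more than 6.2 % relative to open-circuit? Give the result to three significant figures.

Output resistance R_th = R_s‖R_g = (7950 × 820)/8770 = 743.3 Ω.
The fractional drop is R_th/(R_th + R_L); requiring this ≤ 0.0620 gives R_L ≥ R_th(1/0.0620 − 1) = 743.3 × 15.13 = 11.2 kΩ.

R_L(min) ≈ 11.2 kΩ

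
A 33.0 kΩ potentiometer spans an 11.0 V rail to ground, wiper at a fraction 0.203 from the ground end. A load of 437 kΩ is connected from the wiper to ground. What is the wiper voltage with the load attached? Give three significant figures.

The wiper splits the pot into (1−α)R = 26.30 kΩ above and αR = 6.699 kΩ below.
Lower section ‖ load = 6.598 kΩ.
V_wiper = 11.0 × 6.598/(26.30 + 6.598) = 2.21 V.

V ≈ 2.21 V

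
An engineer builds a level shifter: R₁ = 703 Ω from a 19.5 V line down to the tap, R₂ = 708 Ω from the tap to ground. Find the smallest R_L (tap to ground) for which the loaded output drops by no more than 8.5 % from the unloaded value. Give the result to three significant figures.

R_L(min) ≈ 3.80 kΩ

Output resistance R_th = R₁‖R₂ = (703 × 708)/1411 = 352.7 Ω.
The fractional drop is R_th/(R_th + R_L); requiring this ≤ 0.0850 gives R_L ≥ R_th(1/0.0850 − 1) = 352.7 × 10.76 = 3.80 kΩ.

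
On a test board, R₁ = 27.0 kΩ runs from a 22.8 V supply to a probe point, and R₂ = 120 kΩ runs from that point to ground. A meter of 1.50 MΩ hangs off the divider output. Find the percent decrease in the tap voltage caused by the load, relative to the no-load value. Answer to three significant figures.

1.45 %

The divider's output (Thévenin) resistance is R₁‖R₂ = 22.04 kΩ.
Fractional drop under load = R_th/(R_th + R_L) = 22.04 / (22.04 + 1500) = 0.01448.
So the output falls by 1.45 %.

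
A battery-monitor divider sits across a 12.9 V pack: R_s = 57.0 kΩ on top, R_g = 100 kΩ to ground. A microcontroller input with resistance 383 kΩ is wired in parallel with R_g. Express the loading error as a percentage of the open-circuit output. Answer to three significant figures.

Unloaded V = 12.9 × 100/157.0 = 8.2166 V.
Loaded: R_g‖R_L = 79.30 kΩ, giving V = 12.9 × 79.30/136.3 = 7.5051 V.
Drop = (8.2166 − 7.5051) / 8.2166 = 8.66 %.

8.66 %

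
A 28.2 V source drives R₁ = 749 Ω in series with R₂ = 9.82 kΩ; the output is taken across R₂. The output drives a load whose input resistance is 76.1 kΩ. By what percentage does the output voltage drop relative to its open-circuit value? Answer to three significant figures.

0.906 %

The divider's output (Thévenin) resistance is R₁‖R₂ = 695.9 Ω.
Fractional drop under load = R_th/(R_th + R_L) = 695.9 / (695.9 + 76100) = 0.009062.
So the output falls by 0.906 %.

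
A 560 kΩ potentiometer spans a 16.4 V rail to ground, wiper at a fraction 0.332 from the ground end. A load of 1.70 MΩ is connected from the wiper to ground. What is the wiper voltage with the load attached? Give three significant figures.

V ≈ 5.07 V

The wiper splits the pot into (1−α)R = 374.1 kΩ above and αR = 185.9 kΩ below.
Lower section ‖ load = 167.6 kΩ.
V_wiper = 16.4 × 167.6/(374.1 + 167.6) = 5.07 V.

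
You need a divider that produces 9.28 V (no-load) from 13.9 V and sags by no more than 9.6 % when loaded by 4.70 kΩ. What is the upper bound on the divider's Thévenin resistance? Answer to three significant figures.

R_th ≤ 499 Ω

Loading drop = R_th/(R_th + R_L) ≤ 0.0960, so R_th ≤ R_L · ε/(1−ε) = 4.70 kΩ × 0.0960/0.9040 = 499 Ω.
(Any R1, R2 with R2/(R1+R2) = 0.668 and R1‖R2 ≤ 499 Ω will meet the spec.)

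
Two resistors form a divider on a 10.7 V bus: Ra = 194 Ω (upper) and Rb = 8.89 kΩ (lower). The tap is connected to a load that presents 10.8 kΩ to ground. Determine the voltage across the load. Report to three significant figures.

V_out ≈ 10.3 V

The load sits in parallel with Rb: Rb‖R_L = (8890 × 10800) / (8890 + 10800) = 4876 Ω.
V_out = 10.7 × 4876 / (194 + 4876) = 10.7 × 4876/5070 = 10.3 V.
(Unloaded it would have been 10.5 V.)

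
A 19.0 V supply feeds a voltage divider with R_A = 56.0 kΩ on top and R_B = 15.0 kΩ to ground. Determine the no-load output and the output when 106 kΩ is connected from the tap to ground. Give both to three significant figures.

Open-circuit: V = 19.0 × 15.0/(56.0 + 15.0) = 4.01 V.
With the load, R_B becomes R_B‖R_L = 13.14 kΩ, so V = 19.0 × 13.14/69.14 = 3.61 V.

Unloaded: 4.01 V; loaded: 3.61 V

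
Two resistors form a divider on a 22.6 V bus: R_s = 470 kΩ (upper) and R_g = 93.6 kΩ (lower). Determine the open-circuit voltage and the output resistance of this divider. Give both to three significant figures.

V_th is the open-circuit tap voltage: 22.6 × 93.6/(470 + 93.6) = 3.75 V.
With the supply zeroed, R_s and R_g appear in parallel from the tap: R_th = R_s‖R_g = (470 × 93.6)/563.6 = 78.1 kΩ.

V_th = 3.75 V, R_th = 78.1 kΩ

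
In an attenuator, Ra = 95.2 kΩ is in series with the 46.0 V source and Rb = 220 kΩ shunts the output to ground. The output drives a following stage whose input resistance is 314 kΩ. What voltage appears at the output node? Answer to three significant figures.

The load sits in parallel with Rb: Rb‖R_L = (220 × 314) / (220 + 314) = 129.4 kΩ.
V_out = 46.0 × 129.4 / (95.2 + 129.4) = 46.0 × 129.4/224.6 = 26.5 V.

V_out ≈ 26.5 V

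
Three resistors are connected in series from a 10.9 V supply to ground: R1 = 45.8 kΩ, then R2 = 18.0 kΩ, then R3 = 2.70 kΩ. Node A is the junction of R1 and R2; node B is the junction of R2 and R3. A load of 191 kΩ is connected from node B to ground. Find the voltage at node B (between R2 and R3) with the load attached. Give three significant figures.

V ≈ 0.437 V

At node B, R3 is in parallel with the load: R3‖R_L = 2.662 kΩ.
Below node A the resistance is R2 + (R3‖R_L) = 20.66 kΩ, so V_A = 10.9 × 20.66/66.46 = 3.389 V.
Then V_B = V_A × (R3‖R_L)/(R2 + R3‖R_L) = 3.389 × 2.662/20.66 = 0.437 V.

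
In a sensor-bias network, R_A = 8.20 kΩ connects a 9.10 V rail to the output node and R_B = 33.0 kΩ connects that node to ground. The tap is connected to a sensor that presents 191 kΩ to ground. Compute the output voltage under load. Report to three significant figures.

The load sits in parallel with R_B: R_B‖R_L = (33.0 × 191) / (33.0 + 191) = 28.14 kΩ.
V_out = 9.10 × 28.14 / (8.20 + 28.14) = 9.10 × 28.14/36.34 = 7.05 V.

V_out ≈ 7.05 V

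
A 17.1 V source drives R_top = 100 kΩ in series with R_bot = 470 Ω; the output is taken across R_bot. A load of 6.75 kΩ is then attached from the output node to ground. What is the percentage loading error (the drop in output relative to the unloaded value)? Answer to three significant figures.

6.48 %

The divider's output (Thévenin) resistance is R_top‖R_bot = 467.8 Ω.
Fractional drop under load = R_th/(R_th + R_L) = 467.8 / (467.8 + 6750) = 0.06481.
So the output falls by 6.48 %.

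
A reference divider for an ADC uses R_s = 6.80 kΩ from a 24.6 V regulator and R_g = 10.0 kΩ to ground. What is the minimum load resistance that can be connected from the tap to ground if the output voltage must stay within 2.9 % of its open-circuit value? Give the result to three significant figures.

Output resistance R_th = R_s‖R_g = (6.80 × 10.0)/16.80 = 4.048 kΩ.
The fractional drop is R_th/(R_th + R_L); requiring this ≤ 0.0290 gives R_L ≥ R_th(1/0.0290 − 1) = 4.048 × 33.48 = 136 kΩ.

R_L(min) ≈ 136 kΩ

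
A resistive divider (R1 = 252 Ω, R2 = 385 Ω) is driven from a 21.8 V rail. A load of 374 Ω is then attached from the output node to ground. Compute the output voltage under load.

The load sits in parallel with R2: R2‖R_L = (385 × 374) / (385 + 374) = 189.7 Ω.
V_out = 21.8 × 189.7 / (252 + 189.7) = 21.8 × 189.7/441.7 = 9.36 V.

V_out ≈ 9.36 V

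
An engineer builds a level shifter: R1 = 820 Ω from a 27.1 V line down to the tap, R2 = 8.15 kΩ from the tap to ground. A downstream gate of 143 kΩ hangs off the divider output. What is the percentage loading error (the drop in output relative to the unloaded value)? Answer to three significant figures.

The divider's output (Thévenin) resistance is R1‖R2 = 745.0 Ω.
Fractional drop under load = R_th/(R_th + R_L) = 745.0 / (745.0 + 143000) = 0.005183.
So the output falls by 0.518 %.

0.518 %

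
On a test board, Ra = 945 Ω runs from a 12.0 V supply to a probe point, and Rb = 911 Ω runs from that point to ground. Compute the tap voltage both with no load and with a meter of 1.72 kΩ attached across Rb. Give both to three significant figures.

Unloaded: 5.89 V; loaded: 4.64 V

Open-circuit: V = 12.0 × 911/(945 + 911) = 5.89 V.
With the load, Rb becomes Rb‖R_L = 595.6 Ω, so V = 12.0 × 595.6/1541 = 4.64 V.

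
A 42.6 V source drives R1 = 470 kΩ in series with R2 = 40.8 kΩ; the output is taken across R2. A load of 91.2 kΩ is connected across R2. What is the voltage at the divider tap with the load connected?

The load sits in parallel with R2: R2‖R_L = (40.8 × 91.2) / (40.8 + 91.2) = 28.19 kΩ.
V_out = 42.6 × 28.19 / (470 + 28.19) = 42.6 × 28.19/498.2 = 2.41 V.

V_out ≈ 2.41 V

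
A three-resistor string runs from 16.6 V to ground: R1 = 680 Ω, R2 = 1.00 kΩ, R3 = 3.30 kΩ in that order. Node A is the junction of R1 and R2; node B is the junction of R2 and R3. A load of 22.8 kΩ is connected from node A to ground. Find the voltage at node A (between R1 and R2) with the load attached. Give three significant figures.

Below node A the series string R2+R3 = 4300 Ω sits in parallel with the 22800 Ω load: 3618 Ω.
V_A = 16.6 × 3618/(680 + 3618) = 14.0 V.

V ≈ 14.0 V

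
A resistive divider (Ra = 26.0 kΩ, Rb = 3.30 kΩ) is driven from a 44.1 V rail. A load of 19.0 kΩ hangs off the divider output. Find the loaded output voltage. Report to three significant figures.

The load sits in parallel with Rb: Rb‖R_L = (3.30 × 19.0) / (3.30 + 19.0) = 2.812 kΩ.
V_out = 44.1 × 2.812 / (26.0 + 2.812) = 44.1 × 2.812/28.81 = 4.30 V.

V_out ≈ 4.30 V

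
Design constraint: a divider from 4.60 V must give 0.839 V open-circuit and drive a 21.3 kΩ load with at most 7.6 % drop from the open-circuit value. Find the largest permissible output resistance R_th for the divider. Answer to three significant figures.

R_th ≤ 1.75 kΩ

Loading drop = R_th/(R_th + R_L) ≤ 0.0760, so R_th ≤ R_L · ε/(1−ε) = 21.3 kΩ × 0.0760/0.9240 = 1.75 kΩ.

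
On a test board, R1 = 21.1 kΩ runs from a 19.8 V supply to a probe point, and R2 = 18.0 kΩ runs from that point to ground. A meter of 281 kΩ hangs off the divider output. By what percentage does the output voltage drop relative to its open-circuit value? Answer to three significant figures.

The divider's output (Thévenin) resistance is R1‖R2 = 9.714 kΩ.
Fractional drop under load = R_th/(R_th + R_L) = 9.714 / (9.714 + 281) = 0.03341.
So the output falls by 3.34 %.

3.34 %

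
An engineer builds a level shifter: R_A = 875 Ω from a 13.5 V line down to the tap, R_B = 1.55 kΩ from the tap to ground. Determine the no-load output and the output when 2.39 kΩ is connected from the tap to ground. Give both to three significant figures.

Open-circuit: V = 13.5 × 1550/(875 + 1550) = 8.63 V.
With the load, R_B becomes R_B‖R_L = 940.2 Ω, so V = 13.5 × 940.2/1815 = 6.99 V.

Unloaded: 8.63 V; loaded: 6.99 V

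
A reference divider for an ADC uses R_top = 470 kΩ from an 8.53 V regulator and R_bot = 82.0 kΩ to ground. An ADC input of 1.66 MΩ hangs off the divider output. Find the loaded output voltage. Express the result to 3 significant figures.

The load sits in parallel with R_bot: R_bot‖R_L = (82.0 × 1660) / (82.0 + 1660) = 78.14 kΩ.
V_out = 8.53 × 78.14 / (470 + 78.14) = 8.53 × 78.14/548.1 = 1.22 V.

V_out ≈ 1.22 V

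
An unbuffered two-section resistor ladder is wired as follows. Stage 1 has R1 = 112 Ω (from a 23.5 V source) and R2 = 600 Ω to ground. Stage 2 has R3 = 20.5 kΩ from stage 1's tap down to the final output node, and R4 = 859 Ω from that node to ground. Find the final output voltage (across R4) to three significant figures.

V_out ≈ 0.793 V

Stage 2 presents R3+R4 = 21360 Ω as a load on stage 1's tap.
Stage 1's lower leg becomes R2‖(R3+R4) = 583.6 Ω, so V_mid = 23.5 × 583.6/695.6 = 19.72 V.
Stage 2 is itself unloaded: V_out = V_mid × R4/(R3+R4) = 19.72 × 859/21360 = 0.793 V.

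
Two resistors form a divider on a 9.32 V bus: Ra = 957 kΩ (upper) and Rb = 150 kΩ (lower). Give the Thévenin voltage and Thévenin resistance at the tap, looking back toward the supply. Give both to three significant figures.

V_th = 1.26 V, R_th = 130 kΩ

V_th is the open-circuit tap voltage: 9.32 × 150/(957 + 150) = 1.26 V.
With the supply zeroed, Ra and Rb appear in parallel from the tap: R_th = Ra‖Rb = (957 × 150)/1107 = 130 kΩ.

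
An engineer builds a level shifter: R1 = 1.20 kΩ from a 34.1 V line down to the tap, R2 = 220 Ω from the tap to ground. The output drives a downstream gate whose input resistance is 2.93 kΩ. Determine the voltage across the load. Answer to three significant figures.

The load sits in parallel with R2: R2‖R_L = (220 × 2930) / (220 + 2930) = 204.6 Ω.
V_out = 34.1 × 204.6 / (1200 + 204.6) = 34.1 × 204.6/1405 = 4.97 V.

V_out ≈ 4.97 V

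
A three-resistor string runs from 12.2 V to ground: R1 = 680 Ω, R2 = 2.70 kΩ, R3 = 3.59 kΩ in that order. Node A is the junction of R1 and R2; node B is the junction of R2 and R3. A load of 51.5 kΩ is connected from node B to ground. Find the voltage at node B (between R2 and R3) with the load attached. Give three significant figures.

V ≈ 6.08 V

At node B, R3 is in parallel with the load: R3‖R_L = 3356 Ω.
Below node A the resistance is R2 + (R3‖R_L) = 6056 Ω, so V_A = 12.2 × 6056/6736 = 10.97 V.
Then V_B = V_A × (R3‖R_L)/(R2 + R3‖R_L) = 10.97 × 3356/6056 = 6.08 V.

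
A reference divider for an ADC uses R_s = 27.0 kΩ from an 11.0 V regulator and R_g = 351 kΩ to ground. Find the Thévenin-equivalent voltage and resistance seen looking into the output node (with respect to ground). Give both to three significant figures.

V_th is the open-circuit tap voltage: 11.0 × 351/(27.0 + 351) = 10.2 V.
With the supply zeroed, R_s and R_g appear in parallel from the tap: R_th = R_s‖R_g = (27.0 × 351)/378.0 = 25.1 kΩ.

V_th = 10.2 V, R_th = 25.1 kΩ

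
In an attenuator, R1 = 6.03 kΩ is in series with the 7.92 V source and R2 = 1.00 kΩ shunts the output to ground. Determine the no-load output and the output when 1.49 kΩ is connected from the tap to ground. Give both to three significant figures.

Open-circuit: V = 7.92 × 1.00/(6.03 + 1.00) = 1.13 V.
With the load, R2 becomes R2‖R_L = 0.5984 kΩ, so V = 7.92 × 0.5984/6.628 = 0.715 V.

Unloaded: 1.13 V; loaded: 0.715 V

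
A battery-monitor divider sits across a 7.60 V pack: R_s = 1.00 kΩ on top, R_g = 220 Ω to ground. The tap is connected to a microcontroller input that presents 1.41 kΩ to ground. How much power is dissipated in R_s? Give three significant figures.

P ≈ 40.8 mW

Total resistance from the source is R_s + (R_g‖R_L) = 1190 Ω, so I = 7.60/1190 Ω = 6.385 mA.
P = I²·R_s = (6.385 mA)² × 1.00 kΩ = 40.8 mW.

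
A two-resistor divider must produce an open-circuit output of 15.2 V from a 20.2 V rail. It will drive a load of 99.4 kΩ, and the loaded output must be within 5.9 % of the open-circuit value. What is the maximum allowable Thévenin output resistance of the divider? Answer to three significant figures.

R_th ≤ 6.23 kΩ

Loading drop = R_th/(R_th + R_L) ≤ 0.0590, so R_th ≤ R_L · ε/(1−ε) = 99.4 kΩ × 0.0590/0.9410 = 6.23 kΩ.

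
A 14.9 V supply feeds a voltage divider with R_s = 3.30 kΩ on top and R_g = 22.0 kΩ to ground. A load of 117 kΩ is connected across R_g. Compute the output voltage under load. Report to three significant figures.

V_out ≈ 12.6 V

The load sits in parallel with R_g: R_g‖R_L = (22.0 × 117) / (22.0 + 117) = 18.52 kΩ.
V_out = 14.9 × 18.52 / (3.30 + 18.52) = 14.9 × 18.52/21.82 = 12.6 V.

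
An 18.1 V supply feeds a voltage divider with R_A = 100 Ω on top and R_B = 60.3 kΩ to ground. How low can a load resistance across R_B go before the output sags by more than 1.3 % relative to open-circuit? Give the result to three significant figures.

R_L(min) ≈ 7.58 kΩ

Output resistance R_th = R_A‖R_B = (100 × 60300)/60400 = 99.83 Ω.
The fractional drop is R_th/(R_th + R_L); requiring this ≤ 0.0130 gives R_L ≥ R_th(1/0.0130 − 1) = 99.83 × 75.92 = 7.58 kΩ.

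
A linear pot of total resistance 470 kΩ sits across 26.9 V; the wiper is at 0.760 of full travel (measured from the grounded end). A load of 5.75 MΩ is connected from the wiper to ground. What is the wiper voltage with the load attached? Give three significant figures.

V ≈ 20.1 V

The wiper splits the pot into (1−α)R = 112.8 kΩ above and αR = 357.2 kΩ below.
Lower section ‖ load = 336.3 kΩ.
V_wiper = 26.9 × 336.3/(112.8 + 336.3) = 20.1 V.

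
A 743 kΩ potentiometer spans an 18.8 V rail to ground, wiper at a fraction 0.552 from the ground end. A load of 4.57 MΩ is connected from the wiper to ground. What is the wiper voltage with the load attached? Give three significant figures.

V ≈ 9.98 V

The wiper splits the pot into (1−α)R = 332.9 kΩ above and αR = 410.1 kΩ below.
Lower section ‖ load = 376.4 kΩ.
V_wiper = 18.8 × 376.4/(332.9 + 376.4) = 9.98 V.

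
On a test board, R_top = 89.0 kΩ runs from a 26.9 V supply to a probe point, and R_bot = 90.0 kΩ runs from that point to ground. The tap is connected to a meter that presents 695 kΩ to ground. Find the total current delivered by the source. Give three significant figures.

I ≈ 0.159 mA

R_bot‖R_L = 79.68 kΩ, so the source sees R_top + R_bot‖R_L = 168.7 kΩ.
I = 26.9 V / 168.7 kΩ = 0.159 mA.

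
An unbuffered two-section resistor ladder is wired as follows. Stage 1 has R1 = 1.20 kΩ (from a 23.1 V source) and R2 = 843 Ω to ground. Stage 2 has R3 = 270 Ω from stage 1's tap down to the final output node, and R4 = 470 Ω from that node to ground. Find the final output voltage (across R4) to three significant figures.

Stage 2 presents R3+R4 = 740.0 Ω as a load on stage 1's tap.
Stage 1's lower leg becomes R2‖(R3+R4) = 394.1 Ω, so V_mid = 23.1 × 394.1/1594 = 5.711 V.
Stage 2 is itself unloaded: V_out = V_mid × R4/(R3+R4) = 5.711 × 470/740.0 = 3.63 V.

V_out ≈ 3.63 V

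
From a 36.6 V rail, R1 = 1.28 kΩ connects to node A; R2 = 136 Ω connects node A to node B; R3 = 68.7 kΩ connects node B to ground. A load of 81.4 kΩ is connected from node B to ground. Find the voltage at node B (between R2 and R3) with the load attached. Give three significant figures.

V ≈ 35.3 V

At node B, R3 is in parallel with the load: R3‖R_L = 37260 Ω.
Below node A the resistance is R2 + (R3‖R_L) = 37390 Ω, so V_A = 36.6 × 37390/38670 = 35.39 V.
Then V_B = V_A × (R3‖R_L)/(R2 + R3‖R_L) = 35.39 × 37260/37390 = 35.3 V.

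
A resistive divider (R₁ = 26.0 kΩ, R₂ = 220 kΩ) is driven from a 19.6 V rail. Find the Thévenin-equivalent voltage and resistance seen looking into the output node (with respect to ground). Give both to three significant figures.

V_th = 17.5 V, R_th = 23.3 kΩ

V_th is the open-circuit tap voltage: 19.6 × 220/(26.0 + 220) = 17.5 V.
With the supply zeroed, R₁ and R₂ appear in parallel from the tap: R_th = R₁‖R₂ = (26.0 × 220)/246.0 = 23.3 kΩ.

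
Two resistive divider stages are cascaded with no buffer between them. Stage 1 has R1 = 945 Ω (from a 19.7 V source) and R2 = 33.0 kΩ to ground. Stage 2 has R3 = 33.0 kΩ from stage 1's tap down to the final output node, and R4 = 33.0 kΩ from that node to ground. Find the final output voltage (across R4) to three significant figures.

V_out ≈ 9.44 V

Stage 2 presents R3+R4 = 66000 Ω as a load on stage 1's tap.
Stage 1's lower leg becomes R2‖(R3+R4) = 22000 Ω, so V_mid = 19.7 × 22000/22940 = 18.89 V.
Stage 2 is itself unloaded: V_out = V_mid × R4/(R3+R4) = 18.89 × 33000/66000 = 9.44 V.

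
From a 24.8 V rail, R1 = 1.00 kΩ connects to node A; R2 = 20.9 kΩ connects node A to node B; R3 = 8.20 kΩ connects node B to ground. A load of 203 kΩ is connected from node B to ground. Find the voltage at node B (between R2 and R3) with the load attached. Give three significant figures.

At node B, R3 is in parallel with the load: R3‖R_L = 7.882 kΩ.
Below node A the resistance is R2 + (R3‖R_L) = 28.78 kΩ, so V_A = 24.8 × 28.78/29.78 = 23.97 V.
Then V_B = V_A × (R3‖R_L)/(R2 + R3‖R_L) = 23.97 × 7.882/28.78 = 6.56 V.

V ≈ 6.56 V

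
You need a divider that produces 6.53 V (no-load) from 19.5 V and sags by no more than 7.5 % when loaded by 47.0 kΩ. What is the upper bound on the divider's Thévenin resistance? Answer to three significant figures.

Loading drop = R_th/(R_th + R_L) ≤ 0.0750, so R_th ≤ R_L · ε/(1−ε) = 47.0 kΩ × 0.0750/0.9250 = 3.81 kΩ.

R_th ≤ 3.81 kΩ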